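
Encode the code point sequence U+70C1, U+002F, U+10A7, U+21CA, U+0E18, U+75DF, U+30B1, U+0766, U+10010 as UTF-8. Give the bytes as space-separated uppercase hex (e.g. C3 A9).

U+70C1: 3-byte form → E7 83 81.
U+002F: 1-byte form → 2F.
U+10A7: 3-byte form → E1 82 A7.
U+21CA: 3-byte form → E2 87 8A.
U+0E18: 3-byte form → E0 B8 98.
U+75DF: 3-byte form → E7 97 9F.
U+30B1: 3-byte form → E3 82 B1.
U+0766: 2-byte form → DD A6.
U+10010: 4-byte form → F0 90 80 90.
Concatenated (25 bytes): E7 83 81 2F E1 82 A7 E2 87 8A E0 B8 98 E7 97 9F E3 82 B1 DD A6 F0 90 80 90.

E7 83 81 2F E1 82 A7 E2 87 8A E0 B8 98 E7 97 9F E3 82 B1 DD A6 F0 90 80 90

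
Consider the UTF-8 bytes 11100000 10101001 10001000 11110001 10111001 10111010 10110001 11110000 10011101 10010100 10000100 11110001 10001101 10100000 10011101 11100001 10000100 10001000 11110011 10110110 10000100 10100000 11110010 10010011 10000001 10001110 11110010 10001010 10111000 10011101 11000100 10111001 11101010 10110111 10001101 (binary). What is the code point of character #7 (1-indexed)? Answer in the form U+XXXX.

Offset 0: leading byte 0xE0 = 11100000 → 3-byte char #1 = E0 A9 88.
Offset 3: leading byte 0xF1 = 11110001 → 4-byte char #2 = F1 B9 BA B1.
Offset 7: leading byte 0xF0 = 11110000 → 4-byte char #3 = F0 9D 94 84.
Offset 11: leading byte 0xF1 = 11110001 → 4-byte char #4 = F1 8D A0 9D.
Offset 15: leading byte 0xE1 = 11100001 → 3-byte char #5 = E1 84 88.
Offset 18: leading byte 0xF3 = 11110011 → 4-byte char #6 = F3 B6 84 A0.
Offset 22: leading byte 0xF2 = 11110010 → 4-byte char #7 = F2 93 81 8E.
Leading byte 0xF2 = 11110010 matches 11110xxx → 4-byte sequence.
Byte 1: 0xF2 = 11110010, payload 010 (3 bits).
Byte 2: 0x93 = 10010011 (10xxxxxx ✓), payload 010011.
Byte 3: 0x81 = 10000001 (10xxxxxx ✓), payload 000001.
Byte 4: 0x8E = 10001110 (10xxxxxx ✓), payload 001110.
Concatenate: 010010011000001001110 = 0x9304E (21 bits → U+9304E).

U+9304E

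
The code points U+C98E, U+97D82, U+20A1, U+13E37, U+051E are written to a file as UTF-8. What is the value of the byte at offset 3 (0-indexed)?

U+C98E → 3-byte form EC A6 8E at offsets 0–2.
U+97D82 → 4-byte form F2 97 B6 82 at offsets 3–6.
Offset 3 falls in char 2's range; it's byte 1 of F2 97 B6 82 = 0xF2.

0xF2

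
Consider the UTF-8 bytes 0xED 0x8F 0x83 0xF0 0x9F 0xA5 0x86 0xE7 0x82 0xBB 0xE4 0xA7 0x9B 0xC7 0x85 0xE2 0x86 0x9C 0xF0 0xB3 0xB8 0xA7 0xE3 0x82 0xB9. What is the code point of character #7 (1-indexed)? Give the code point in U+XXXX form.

Offset 0: leading byte 0xED = 11101101 → 3-byte char #1 = ED 8F 83.
Offset 3: leading byte 0xF0 = 11110000 → 4-byte char #2 = F0 9F A5 86.
Offset 7: leading byte 0xE7 = 11100111 → 3-byte char #3 = E7 82 BB.
Offset 10: leading byte 0xE4 = 11100100 → 3-byte char #4 = E4 A7 9B.
Offset 13: leading byte 0xC7 = 11000111 → 2-byte char #5 = C7 85.
Offset 15: leading byte 0xE2 = 11100010 → 3-byte char #6 = E2 86 9C.
Offset 18: leading byte 0xF0 = 11110000 → 4-byte char #7 = F0 B3 B8 A7.
Leading byte 0xF0 = 11110000 matches 11110xxx → 4-byte sequence.
Byte 1: 0xF0 = 11110000, payload 000 (3 bits).
Byte 2: 0xB3 = 10110011 (10xxxxxx ✓), payload 110011.
Byte 3: 0xB8 = 10111000 (10xxxxxx ✓), payload 111000.
Byte 4: 0xA7 = 10100111 (10xxxxxx ✓), payload 100111.
Concatenate: 000110011111000100111 = 0x33E27 (21 bits → U+33E27).

U+33E27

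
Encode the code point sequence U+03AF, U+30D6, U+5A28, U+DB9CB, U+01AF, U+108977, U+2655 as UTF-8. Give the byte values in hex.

U+03AF: 2-byte form → CE AF.
U+30D6: 3-byte form → E3 83 96.
U+5A28: 3-byte form → E5 A8 A8.
U+DB9CB: 4-byte form → F3 9B A7 8B.
U+01AF: 2-byte form → C6 AF.
U+108977: 4-byte form → F4 88 A5 B7.
U+2655: 3-byte form → E2 99 95.
Concatenated (21 bytes): CE AF E3 83 96 E5 A8 A8 F3 9B A7 8B C6 AF F4 88 A5 B7 E2 99 95.

CE AF E3 83 96 E5 A8 A8 F3 9B A7 8B C6 AF F4 88 A5 B7 E2 99 95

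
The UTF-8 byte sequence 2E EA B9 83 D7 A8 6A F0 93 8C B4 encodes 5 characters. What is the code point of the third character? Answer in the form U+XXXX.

U+05E8

Offset 0: leading byte 0x2E = 00101110 → 1-byte char #1 = 2E.
Offset 1: leading byte 0xEA = 11101010 → 3-byte char #2 = EA B9 83.
Offset 4: leading byte 0xD7 = 11010111 → 2-byte char #3 = D7 A8.
Leading byte 0xD7 = 11010111 matches 110xxxxx → 2-byte sequence.
Byte 1: 0xD7 = 11010111, payload 10111 (5 bits).
Byte 2: 0xA8 = 10101000 (10xxxxxx ✓), payload 101000.
Concatenate: 10111101000 = 0x5E8 (11 bits → U+05E8).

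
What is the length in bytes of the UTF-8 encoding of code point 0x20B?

2

U+020B = 0x20B. UTF-8 uses 1 byte below 0x80, 2 below 0x800, 3 below 0x10000, 4 up to 0x10FFFF. 0x20B is in U+0080–U+07FF → 2 bytes.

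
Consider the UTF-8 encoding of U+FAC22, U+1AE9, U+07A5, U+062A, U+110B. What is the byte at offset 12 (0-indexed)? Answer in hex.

U+FAC22 → 4-byte form F3 BA B0 A2 at offsets 0–3.
U+1AE9 → 3-byte form E1 AB A9 at offsets 4–6.
U+07A5 → 2-byte form DE A5 at offsets 7–8.
U+062A → 2-byte form D8 AA at offsets 9–10.
U+110B → 3-byte form E1 84 8B at offsets 11–13.
Offset 12 falls in char 5's range; it's byte 2 of E1 84 8B = 0x84.

0x84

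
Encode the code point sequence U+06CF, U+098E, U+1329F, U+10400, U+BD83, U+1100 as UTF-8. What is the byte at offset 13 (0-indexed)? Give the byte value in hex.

U+06CF → 2-byte form DB 8F at offsets 0–1.
U+098E → 3-byte form E0 A6 8E at offsets 2–4.
U+1329F → 4-byte form F0 93 8A 9F at offsets 5–8.
U+10400 → 4-byte form F0 90 90 80 at offsets 9–12.
U+BD83 → 3-byte form EB B6 83 at offsets 13–15.
Offset 13 falls in char 5's range; it's byte 1 of EB B6 83 = 0xEB.

0xEB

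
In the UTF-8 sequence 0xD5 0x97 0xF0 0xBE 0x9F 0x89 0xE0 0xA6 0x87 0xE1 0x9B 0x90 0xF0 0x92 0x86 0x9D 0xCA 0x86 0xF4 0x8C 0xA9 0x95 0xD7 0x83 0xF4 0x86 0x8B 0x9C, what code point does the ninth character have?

U+1062DC

Offset 0: leading byte 0xD5 = 11010101 → 2-byte char #1 = D5 97.
Offset 2: leading byte 0xF0 = 11110000 → 4-byte char #2 = F0 BE 9F 89.
Offset 6: leading byte 0xE0 = 11100000 → 3-byte char #3 = E0 A6 87.
Offset 9: leading byte 0xE1 = 11100001 → 3-byte char #4 = E1 9B 90.
Offset 12: leading byte 0xF0 = 11110000 → 4-byte char #5 = F0 92 86 9D.
Offset 16: leading byte 0xCA = 11001010 → 2-byte char #6 = CA 86.
Offset 18: leading byte 0xF4 = 11110100 → 4-byte char #7 = F4 8C A9 95.
Offset 22: leading byte 0xD7 = 11010111 → 2-byte char #8 = D7 83.
Offset 24: leading byte 0xF4 = 11110100 → 4-byte char #9 = F4 86 8B 9C.
Leading byte 0xF4 = 11110100 matches 11110xxx → 4-byte sequence.
Byte 1: 0xF4 = 11110100, payload 100 (3 bits).
Byte 2: 0x86 = 10000110 (10xxxxxx ✓), payload 000110.
Byte 3: 0x8B = 10001011 (10xxxxxx ✓), payload 001011.
Byte 4: 0x9C = 10011100 (10xxxxxx ✓), payload 011100.
Concatenate: 100000110001011011100 = 0x1062DC (21 bits → U+1062DC).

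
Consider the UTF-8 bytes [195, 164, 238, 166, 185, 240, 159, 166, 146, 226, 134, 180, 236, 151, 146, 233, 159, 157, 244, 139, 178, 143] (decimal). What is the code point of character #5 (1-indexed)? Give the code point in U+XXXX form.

U+C5D2

Offset 0: leading byte 0xC3 = 11000011 → 2-byte char #1 = C3 A4.
Offset 2: leading byte 0xEE = 11101110 → 3-byte char #2 = EE A6 B9.
Offset 5: leading byte 0xF0 = 11110000 → 4-byte char #3 = F0 9F A6 92.
Offset 9: leading byte 0xE2 = 11100010 → 3-byte char #4 = E2 86 B4.
Offset 12: leading byte 0xEC = 11101100 → 3-byte char #5 = EC 97 92.
Leading byte 0xEC = 11101100 matches 1110xxxx → 3-byte sequence.
Byte 1: 0xEC = 11101100, payload 1100 (4 bits).
Byte 2: 0x97 = 10010111 (10xxxxxx ✓), payload 010111.
Byte 3: 0x92 = 10010010 (10xxxxxx ✓), payload 010010.
Concatenate: 1100010111010010 = 0xC5D2 (16 bits → U+C5D2).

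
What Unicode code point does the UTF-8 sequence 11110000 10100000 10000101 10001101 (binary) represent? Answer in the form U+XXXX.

U+2014D

Leading byte 0xF0 = 11110000 matches 11110xxx → 4-byte sequence.
Byte 1: 0xF0 = 11110000, payload 000 (3 bits).
Byte 2: 0xA0 = 10100000 (10xxxxxx ✓), payload 100000.
Byte 3: 0x85 = 10000101 (10xxxxxx ✓), payload 000101.
Byte 4: 0x8D = 10001101 (10xxxxxx ✓), payload 001101.
Concatenate: 000100000000101001101 = 0x2014D (21 bits → U+2014D).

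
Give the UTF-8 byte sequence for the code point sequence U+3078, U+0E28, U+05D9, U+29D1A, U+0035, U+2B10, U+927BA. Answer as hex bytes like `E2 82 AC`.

E3 81 B8 E0 B8 A8 D7 99 F0 A9 B4 9A 35 E2 AC 90 F2 92 9E BA

U+3078: 3-byte form → E3 81 B8.
U+0E28: 3-byte form → E0 B8 A8.
U+05D9: 2-byte form → D7 99.
U+29D1A: 4-byte form → F0 A9 B4 9A.
U+0035: 1-byte form → 35.
U+2B10: 3-byte form → E2 AC 90.
U+927BA: 4-byte form → F2 92 9E BA.
Concatenated (20 bytes): E3 81 B8 E0 B8 A8 D7 99 F0 A9 B4 9A 35 E2 AC 90 F2 92 9E BA.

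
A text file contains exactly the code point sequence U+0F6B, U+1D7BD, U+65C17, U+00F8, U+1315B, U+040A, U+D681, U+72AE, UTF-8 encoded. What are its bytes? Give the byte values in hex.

E0 BD AB F0 9D 9E BD F1 A5 B0 97 C3 B8 F0 93 85 9B D0 8A ED 9A 81 E7 8A AE

U+0F6B: 3-byte form → E0 BD AB.
U+1D7BD: 4-byte form → F0 9D 9E BD.
U+65C17: 4-byte form → F1 A5 B0 97.
U+00F8: 2-byte form → C3 B8.
U+1315B: 4-byte form → F0 93 85 9B.
U+040A: 2-byte form → D0 8A.
U+D681: 3-byte form → ED 9A 81.
U+72AE: 3-byte form → E7 8A AE.
Concatenated (25 bytes): E0 BD AB F0 9D 9E BD F1 A5 B0 97 C3 B8 F0 93 85 9B D0 8A ED 9A 81 E7 8A AE.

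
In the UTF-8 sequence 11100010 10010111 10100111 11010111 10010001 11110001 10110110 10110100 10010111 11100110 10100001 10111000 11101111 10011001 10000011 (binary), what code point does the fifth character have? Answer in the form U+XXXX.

U+F643

Offset 0: leading byte 0xE2 = 11100010 → 3-byte char #1 = E2 97 A7.
Offset 3: leading byte 0xD7 = 11010111 → 2-byte char #2 = D7 91.
Offset 5: leading byte 0xF1 = 11110001 → 4-byte char #3 = F1 B6 B4 97.
Offset 9: leading byte 0xE6 = 11100110 → 3-byte char #4 = E6 A1 B8.
Offset 12: leading byte 0xEF = 11101111 → 3-byte char #5 = EF 99 83.
Leading byte 0xEF = 11101111 matches 1110xxxx → 3-byte sequence.
Byte 1: 0xEF = 11101111, payload 1111 (4 bits).
Byte 2: 0x99 = 10011001 (10xxxxxx ✓), payload 011001.
Byte 3: 0x83 = 10000011 (10xxxxxx ✓), payload 000011.
Concatenate: 1111011001000011 = 0xF643 (16 bits → U+F643).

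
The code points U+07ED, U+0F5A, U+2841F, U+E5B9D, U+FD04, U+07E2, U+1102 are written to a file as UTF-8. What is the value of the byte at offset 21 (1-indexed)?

0x82

1-indexed offset 21 is 0-indexed offset 20.
U+07ED → 2-byte form DF AD at offsets 0–1.
U+0F5A → 3-byte form E0 BD 9A at offsets 2–4.
U+2841F → 4-byte form F0 A8 90 9F at offsets 5–8.
U+E5B9D → 4-byte form F3 A5 AE 9D at offsets 9–12.
U+FD04 → 3-byte form EF B4 84 at offsets 13–15.
U+07E2 → 2-byte form DF A2 at offsets 16–17.
U+1102 → 3-byte form E1 84 82 at offsets 18–20.
Offset 20 falls in char 7's range; it's byte 3 of E1 84 82 = 0x82.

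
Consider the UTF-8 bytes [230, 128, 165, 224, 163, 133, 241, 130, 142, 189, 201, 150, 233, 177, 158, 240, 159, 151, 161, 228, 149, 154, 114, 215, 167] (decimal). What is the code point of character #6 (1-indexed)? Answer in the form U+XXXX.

U+1F5E1

Offset 0: leading byte 0xE6 = 11100110 → 3-byte char #1 = E6 80 A5.
Offset 3: leading byte 0xE0 = 11100000 → 3-byte char #2 = E0 A3 85.
Offset 6: leading byte 0xF1 = 11110001 → 4-byte char #3 = F1 82 8E BD.
Offset 10: leading byte 0xC9 = 11001001 → 2-byte char #4 = C9 96.
Offset 12: leading byte 0xE9 = 11101001 → 3-byte char #5 = E9 B1 9E.
Offset 15: leading byte 0xF0 = 11110000 → 4-byte char #6 = F0 9F 97 A1.
Leading byte 0xF0 = 11110000 matches 11110xxx → 4-byte sequence.
Byte 1: 0xF0 = 11110000, payload 000 (3 bits).
Byte 2: 0x9F = 10011111 (10xxxxxx ✓), payload 011111.
Byte 3: 0x97 = 10010111 (10xxxxxx ✓), payload 010111.
Byte 4: 0xA1 = 10100001 (10xxxxxx ✓), payload 100001.
Concatenate: 000011111010111100001 = 0x1F5E1 (21 bits → U+1F5E1).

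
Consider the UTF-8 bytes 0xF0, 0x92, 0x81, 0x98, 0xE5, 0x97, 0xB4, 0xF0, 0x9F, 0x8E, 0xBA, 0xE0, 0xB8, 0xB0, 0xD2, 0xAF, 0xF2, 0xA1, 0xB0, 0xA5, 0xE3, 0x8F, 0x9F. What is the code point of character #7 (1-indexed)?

U+33DF

Offset 0: leading byte 0xF0 = 11110000 → 4-byte char #1 = F0 92 81 98.
Offset 4: leading byte 0xE5 = 11100101 → 3-byte char #2 = E5 97 B4.
Offset 7: leading byte 0xF0 = 11110000 → 4-byte char #3 = F0 9F 8E BA.
Offset 11: leading byte 0xE0 = 11100000 → 3-byte char #4 = E0 B8 B0.
Offset 14: leading byte 0xD2 = 11010010 → 2-byte char #5 = D2 AF.
Offset 16: leading byte 0xF2 = 11110010 → 4-byte char #6 = F2 A1 B0 A5.
Offset 20: leading byte 0xE3 = 11100011 → 3-byte char #7 = E3 8F 9F.
Leading byte 0xE3 = 11100011 matches 1110xxxx → 3-byte sequence.
Byte 1: 0xE3 = 11100011, payload 0011 (4 bits).
Byte 2: 0x8F = 10001111 (10xxxxxx ✓), payload 001111.
Byte 3: 0x9F = 10011111 (10xxxxxx ✓), payload 011111.
Concatenate: 0011001111011111 = 0x33DF (16 bits → U+33DF).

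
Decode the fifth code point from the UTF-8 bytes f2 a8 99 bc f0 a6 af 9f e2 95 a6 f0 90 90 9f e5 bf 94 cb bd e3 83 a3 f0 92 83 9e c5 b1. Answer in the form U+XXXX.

U+5FD4

Offset 0: leading byte 0xF2 = 11110010 → 4-byte char #1 = F2 A8 99 BC.
Offset 4: leading byte 0xF0 = 11110000 → 4-byte char #2 = F0 A6 AF 9F.
Offset 8: leading byte 0xE2 = 11100010 → 3-byte char #3 = E2 95 A6.
Offset 11: leading byte 0xF0 = 11110000 → 4-byte char #4 = F0 90 90 9F.
Offset 15: leading byte 0xE5 = 11100101 → 3-byte char #5 = E5 BF 94.
Leading byte 0xE5 = 11100101 matches 1110xxxx → 3-byte sequence.
Byte 1: 0xE5 = 11100101, payload 0101 (4 bits).
Byte 2: 0xBF = 10111111 (10xxxxxx ✓), payload 111111.
Byte 3: 0x94 = 10010100 (10xxxxxx ✓), payload 010100.
Concatenate: 0101111111010100 = 0x5FD4 (16 bits → U+5FD4).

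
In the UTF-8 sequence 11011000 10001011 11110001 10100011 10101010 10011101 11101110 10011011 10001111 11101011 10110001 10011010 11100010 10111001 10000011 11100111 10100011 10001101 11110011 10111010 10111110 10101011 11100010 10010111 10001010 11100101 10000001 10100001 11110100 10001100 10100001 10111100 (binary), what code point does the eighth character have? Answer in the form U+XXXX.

Offset 0: leading byte 0xD8 = 11011000 → 2-byte char #1 = D8 8B.
Offset 2: leading byte 0xF1 = 11110001 → 4-byte char #2 = F1 A3 AA 9D.
Offset 6: leading byte 0xEE = 11101110 → 3-byte char #3 = EE 9B 8F.
Offset 9: leading byte 0xEB = 11101011 → 3-byte char #4 = EB B1 9A.
Offset 12: leading byte 0xE2 = 11100010 → 3-byte char #5 = E2 B9 83.
Offset 15: leading byte 0xE7 = 11100111 → 3-byte char #6 = E7 A3 8D.
Offset 18: leading byte 0xF3 = 11110011 → 4-byte char #7 = F3 BA BE AB.
Offset 22: leading byte 0xE2 = 11100010 → 3-byte char #8 = E2 97 8A.
Leading byte 0xE2 = 11100010 matches 1110xxxx → 3-byte sequence.
Byte 1: 0xE2 = 11100010, payload 0010 (4 bits).
Byte 2: 0x97 = 10010111 (10xxxxxx ✓), payload 010111.
Byte 3: 0x8A = 10001010 (10xxxxxx ✓), payload 001010.
Concatenate: 0010010111001010 = 0x25CA (16 bits → U+25CA).

U+25CA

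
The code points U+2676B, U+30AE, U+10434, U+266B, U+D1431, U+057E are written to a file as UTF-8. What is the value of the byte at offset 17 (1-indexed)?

1-indexed offset 17 is 0-indexed offset 16.
U+2676B → 4-byte form F0 A6 9D AB at offsets 0–3.
U+30AE → 3-byte form E3 82 AE at offsets 4–6.
U+10434 → 4-byte form F0 90 90 B4 at offsets 7–10.
U+266B → 3-byte form E2 99 AB at offsets 11–13.
U+D1431 → 4-byte form F3 91 90 B1 at offsets 14–17.
Offset 16 falls in char 5's range; it's byte 3 of F3 91 90 B1 = 0x90.

0x90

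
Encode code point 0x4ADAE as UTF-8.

F1 8A B6 AE

U+4ADAE = 0x4ADAE = 306606 decimal. In range U+10000–U+10FFFF → 4-byte form: 11110xxx 10xxxxxx 10xxxxxx 10xxxxxx.
Binary (21 bits): 001001010110110101110.
Split 3+6+6+6: 001 | 001010 | 110110 | 101110.
Byte 1: 11110001 = 0xF1.
Byte 2: 10001010 = 0x8A.
Byte 3: 10110110 = 0xB6.
Byte 4: 10101110 = 0xAE.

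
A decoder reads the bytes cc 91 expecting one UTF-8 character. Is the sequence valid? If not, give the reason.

valid

Leading byte 0xCC = 11001100 → 2-byte form.
Continuation bytes 0x91=10010001 all match 10xxxxxx.
Decoded value 0x311 is ≥ 0x80 (shortest form) and not a surrogate.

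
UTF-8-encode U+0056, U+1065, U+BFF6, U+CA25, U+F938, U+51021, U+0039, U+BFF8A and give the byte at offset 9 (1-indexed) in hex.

1-indexed offset 9 is 0-indexed offset 8.
U+0056 → 1-byte form 56 at offsets 0–0.
U+1065 → 3-byte form E1 81 A5 at offsets 1–3.
U+BFF6 → 3-byte form EB BF B6 at offsets 4–6.
U+CA25 → 3-byte form EC A8 A5 at offsets 7–9.
Offset 8 falls in char 4's range; it's byte 2 of EC A8 A5 = 0xA8.

0xA8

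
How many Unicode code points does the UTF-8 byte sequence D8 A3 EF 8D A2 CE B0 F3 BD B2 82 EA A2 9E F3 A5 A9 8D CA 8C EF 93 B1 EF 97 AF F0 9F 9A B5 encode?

Byte at offset 0: 0xD8 = 11011000 → 2-byte char (#1). Advance 2.
Byte at offset 2: 0xEF = 11101111 → 3-byte char (#2). Advance 3.
Byte at offset 5: 0xCE = 11001110 → 2-byte char (#3). Advance 2.
Byte at offset 7: 0xF3 = 11110011 → 4-byte char (#4). Advance 4.
Byte at offset 11: 0xEA = 11101010 → 3-byte char (#5). Advance 3.
Byte at offset 14: 0xF3 = 11110011 → 4-byte char (#6). Advance 4.
Byte at offset 18: 0xCA = 11001010 → 2-byte char (#7). Advance 2.
Byte at offset 20: 0xEF = 11101111 → 3-byte char (#8). Advance 3.
Byte at offset 23: 0xEF = 11101111 → 3-byte char (#9). Advance 3.
Byte at offset 26: 0xF0 = 11110000 → 4-byte char (#10). Advance 4.
Reached end at offset 30 after 10 code points.

10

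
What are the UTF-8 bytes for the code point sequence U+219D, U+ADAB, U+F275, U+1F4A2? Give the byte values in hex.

E2 86 9D EA B6 AB EF 89 B5 F0 9F 92 A2

U+219D: 3-byte form → E2 86 9D.
U+ADAB: 3-byte form → EA B6 AB.
U+F275: 3-byte form → EF 89 B5.
U+1F4A2: 4-byte form → F0 9F 92 A2.
Concatenated (13 bytes): E2 86 9D EA B6 AB EF 89 B5 F0 9F 92 A2.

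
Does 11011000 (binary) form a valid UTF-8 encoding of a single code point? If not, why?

invalid (sequence truncated)

Leading byte 0xD8 = 11011000 → 2-byte form, but only 1 byte is present.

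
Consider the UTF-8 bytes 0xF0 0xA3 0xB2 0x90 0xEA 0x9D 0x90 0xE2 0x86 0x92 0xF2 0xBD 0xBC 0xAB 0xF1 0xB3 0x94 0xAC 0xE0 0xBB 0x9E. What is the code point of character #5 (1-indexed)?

Offset 0: leading byte 0xF0 = 11110000 → 4-byte char #1 = F0 A3 B2 90.
Offset 4: leading byte 0xEA = 11101010 → 3-byte char #2 = EA 9D 90.
Offset 7: leading byte 0xE2 = 11100010 → 3-byte char #3 = E2 86 92.
Offset 10: leading byte 0xF2 = 11110010 → 4-byte char #4 = F2 BD BC AB.
Offset 14: leading byte 0xF1 = 11110001 → 4-byte char #5 = F1 B3 94 AC.
Leading byte 0xF1 = 11110001 matches 11110xxx → 4-byte sequence.
Byte 1: 0xF1 = 11110001, payload 001 (3 bits).
Byte 2: 0xB3 = 10110011 (10xxxxxx ✓), payload 110011.
Byte 3: 0x94 = 10010100 (10xxxxxx ✓), payload 010100.
Byte 4: 0xAC = 10101100 (10xxxxxx ✓), payload 101100.
Concatenate: 001110011010100101100 = 0x7352C (21 bits → U+7352C).

U+7352C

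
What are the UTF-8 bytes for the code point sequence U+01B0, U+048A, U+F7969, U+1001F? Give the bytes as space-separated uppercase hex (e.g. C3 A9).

U+01B0: 2-byte form → C6 B0.
U+048A: 2-byte form → D2 8A.
U+F7969: 4-byte form → F3 B7 A5 A9.
U+1001F: 4-byte form → F0 90 80 9F.
Concatenated (12 bytes): C6 B0 D2 8A F3 B7 A5 A9 F0 90 80 9F.

C6 B0 D2 8A F3 B7 A5 A9 F0 90 80 9F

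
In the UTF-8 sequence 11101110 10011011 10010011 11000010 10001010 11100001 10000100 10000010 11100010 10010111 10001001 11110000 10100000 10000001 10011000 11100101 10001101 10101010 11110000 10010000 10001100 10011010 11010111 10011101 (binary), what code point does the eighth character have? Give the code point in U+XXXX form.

U+05DD

Offset 0: leading byte 0xEE = 11101110 → 3-byte char #1 = EE 9B 93.
Offset 3: leading byte 0xC2 = 11000010 → 2-byte char #2 = C2 8A.
Offset 5: leading byte 0xE1 = 11100001 → 3-byte char #3 = E1 84 82.
Offset 8: leading byte 0xE2 = 11100010 → 3-byte char #4 = E2 97 89.
Offset 11: leading byte 0xF0 = 11110000 → 4-byte char #5 = F0 A0 81 98.
Offset 15: leading byte 0xE5 = 11100101 → 3-byte char #6 = E5 8D AA.
Offset 18: leading byte 0xF0 = 11110000 → 4-byte char #7 = F0 90 8C 9A.
Offset 22: leading byte 0xD7 = 11010111 → 2-byte char #8 = D7 9D.
Leading byte 0xD7 = 11010111 matches 110xxxxx → 2-byte sequence.
Byte 1: 0xD7 = 11010111, payload 10111 (5 bits).
Byte 2: 0x9D = 10011101 (10xxxxxx ✓), payload 011101.
Concatenate: 10111011101 = 0x5DD (11 bits → U+05DD).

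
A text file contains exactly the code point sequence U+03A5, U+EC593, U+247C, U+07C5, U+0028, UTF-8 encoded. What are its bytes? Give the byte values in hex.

U+03A5: 2-byte form → CE A5.
U+EC593: 4-byte form → F3 AC 96 93.
U+247C: 3-byte form → E2 91 BC.
U+07C5: 2-byte form → DF 85.
U+0028: 1-byte form → 28.
Concatenated (12 bytes): CE A5 F3 AC 96 93 E2 91 BC DF 85 28.

CE A5 F3 AC 96 93 E2 91 BC DF 85 28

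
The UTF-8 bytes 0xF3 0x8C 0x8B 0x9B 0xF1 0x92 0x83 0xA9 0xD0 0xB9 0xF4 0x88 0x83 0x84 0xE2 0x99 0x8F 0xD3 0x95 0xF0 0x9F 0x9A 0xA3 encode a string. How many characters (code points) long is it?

Byte at offset 0: 0xF3 = 11110011 → 4-byte char (#1). Advance 4.
Byte at offset 4: 0xF1 = 11110001 → 4-byte char (#2). Advance 4.
Byte at offset 8: 0xD0 = 11010000 → 2-byte char (#3). Advance 2.
Byte at offset 10: 0xF4 = 11110100 → 4-byte char (#4). Advance 4.
Byte at offset 14: 0xE2 = 11100010 → 3-byte char (#5). Advance 3.
Byte at offset 17: 0xD3 = 11010011 → 2-byte char (#6). Advance 2.
Byte at offset 19: 0xF0 = 11110000 → 4-byte char (#7). Advance 4.
Reached end at offset 23 after 7 code points.

7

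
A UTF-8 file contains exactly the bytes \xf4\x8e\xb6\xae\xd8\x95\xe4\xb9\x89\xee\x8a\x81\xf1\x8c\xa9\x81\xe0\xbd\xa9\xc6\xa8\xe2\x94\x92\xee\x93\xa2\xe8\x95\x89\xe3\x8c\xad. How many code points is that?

Byte at offset 0: 0xF4 = 11110100 → 4-byte char (#1). Advance 4.
Byte at offset 4: 0xD8 = 11011000 → 2-byte char (#2). Advance 2.
Byte at offset 6: 0xE4 = 11100100 → 3-byte char (#3). Advance 3.
Byte at offset 9: 0xEE = 11101110 → 3-byte char (#4). Advance 3.
Byte at offset 12: 0xF1 = 11110001 → 4-byte char (#5). Advance 4.
Byte at offset 16: 0xE0 = 11100000 → 3-byte char (#6). Advance 3.
Byte at offset 19: 0xC6 = 11000110 → 2-byte char (#7). Advance 2.
Byte at offset 21: 0xE2 = 11100010 → 3-byte char (#8). Advance 3.
Byte at offset 24: 0xEE = 11101110 → 3-byte char (#9). Advance 3.
Byte at offset 27: 0xE8 = 11101000 → 3-byte char (#10). Advance 3.
Byte at offset 30: 0xE3 = 11100011 → 3-byte char (#11). Advance 3.
Reached end at offset 33 after 11 code points.

11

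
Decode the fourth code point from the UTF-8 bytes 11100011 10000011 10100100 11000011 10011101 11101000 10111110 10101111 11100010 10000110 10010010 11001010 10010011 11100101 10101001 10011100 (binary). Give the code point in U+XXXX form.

Offset 0: leading byte 0xE3 = 11100011 → 3-byte char #1 = E3 83 A4.
Offset 3: leading byte 0xC3 = 11000011 → 2-byte char #2 = C3 9D.
Offset 5: leading byte 0xE8 = 11101000 → 3-byte char #3 = E8 BE AF.
Offset 8: leading byte 0xE2 = 11100010 → 3-byte char #4 = E2 86 92.
Leading byte 0xE2 = 11100010 matches 1110xxxx → 3-byte sequence.
Byte 1: 0xE2 = 11100010, payload 0010 (4 bits).
Byte 2: 0x86 = 10000110 (10xxxxxx ✓), payload 000110.
Byte 3: 0x92 = 10010010 (10xxxxxx ✓), payload 010010.
Concatenate: 0010000110010010 = 0x2192 (16 bits → U+2192).

U+2192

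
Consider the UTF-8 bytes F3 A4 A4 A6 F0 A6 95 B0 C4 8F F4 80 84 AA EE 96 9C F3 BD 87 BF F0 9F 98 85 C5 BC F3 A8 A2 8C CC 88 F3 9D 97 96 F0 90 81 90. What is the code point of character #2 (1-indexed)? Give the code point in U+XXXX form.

U+26570

Offset 0: leading byte 0xF3 = 11110011 → 4-byte char #1 = F3 A4 A4 A6.
Offset 4: leading byte 0xF0 = 11110000 → 4-byte char #2 = F0 A6 95 B0.
Leading byte 0xF0 = 11110000 matches 11110xxx → 4-byte sequence.
Byte 1: 0xF0 = 11110000, payload 000 (3 bits).
Byte 2: 0xA6 = 10100110 (10xxxxxx ✓), payload 100110.
Byte 3: 0x95 = 10010101 (10xxxxxx ✓), payload 010101.
Byte 4: 0xB0 = 10110000 (10xxxxxx ✓), payload 110000.
Concatenate: 000100110010101110000 = 0x26570 (21 bits → U+26570).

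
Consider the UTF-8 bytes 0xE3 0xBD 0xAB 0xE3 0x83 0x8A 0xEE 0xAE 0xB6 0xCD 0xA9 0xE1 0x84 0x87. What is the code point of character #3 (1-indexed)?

Offset 0: leading byte 0xE3 = 11100011 → 3-byte char #1 = E3 BD AB.
Offset 3: leading byte 0xE3 = 11100011 → 3-byte char #2 = E3 83 8A.
Offset 6: leading byte 0xEE = 11101110 → 3-byte char #3 = EE AE B6.
Leading byte 0xEE = 11101110 matches 1110xxxx → 3-byte sequence.
Byte 1: 0xEE = 11101110, payload 1110 (4 bits).
Byte 2: 0xAE = 10101110 (10xxxxxx ✓), payload 101110.
Byte 3: 0xB6 = 10110110 (10xxxxxx ✓), payload 110110.
Concatenate: 1110101110110110 = 0xEBB6 (16 bits → U+EBB6).

U+EBB6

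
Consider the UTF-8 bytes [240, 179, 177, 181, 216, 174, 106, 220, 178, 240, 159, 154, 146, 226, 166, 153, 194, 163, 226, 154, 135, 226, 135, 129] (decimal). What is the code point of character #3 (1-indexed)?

U+006A

Offset 0: leading byte 0xF0 = 11110000 → 4-byte char #1 = F0 B3 B1 B5.
Offset 4: leading byte 0xD8 = 11011000 → 2-byte char #2 = D8 AE.
Offset 6: leading byte 0x6A = 01101010 → 1-byte char #3 = 6A.
Leading byte 0x6A = 01101010 matches 0xxxxxxx → 1-byte sequence.
Byte 1: 0x6A = 01101010, payload 1101010 (7 bits).
Concatenate: 1101010 = 0x6A (7 bits → U+006A).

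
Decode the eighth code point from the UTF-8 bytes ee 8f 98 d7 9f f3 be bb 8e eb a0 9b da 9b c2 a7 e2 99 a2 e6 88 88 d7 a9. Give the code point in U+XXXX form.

U+6208

Offset 0: leading byte 0xEE = 11101110 → 3-byte char #1 = EE 8F 98.
Offset 3: leading byte 0xD7 = 11010111 → 2-byte char #2 = D7 9F.
Offset 5: leading byte 0xF3 = 11110011 → 4-byte char #3 = F3 BE BB 8E.
Offset 9: leading byte 0xEB = 11101011 → 3-byte char #4 = EB A0 9B.
Offset 12: leading byte 0xDA = 11011010 → 2-byte char #5 = DA 9B.
Offset 14: leading byte 0xC2 = 11000010 → 2-byte char #6 = C2 A7.
Offset 16: leading byte 0xE2 = 11100010 → 3-byte char #7 = E2 99 A2.
Offset 19: leading byte 0xE6 = 11100110 → 3-byte char #8 = E6 88 88.
Leading byte 0xE6 = 11100110 matches 1110xxxx → 3-byte sequence.
Byte 1: 0xE6 = 11100110, payload 0110 (4 bits).
Byte 2: 0x88 = 10001000 (10xxxxxx ✓), payload 001000.
Byte 3: 0x88 = 10001000 (10xxxxxx ✓), payload 001000.
Concatenate: 0110001000001000 = 0x6208 (16 bits → U+6208).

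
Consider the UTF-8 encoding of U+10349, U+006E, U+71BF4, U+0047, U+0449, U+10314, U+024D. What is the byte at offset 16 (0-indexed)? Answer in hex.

0xC9

U+10349 → 4-byte form F0 90 8D 89 at offsets 0–3.
U+006E → 1-byte form 6E at offsets 4–4.
U+71BF4 → 4-byte form F1 B1 AF B4 at offsets 5–8.
U+0047 → 1-byte form 47 at offsets 9–9.
U+0449 → 2-byte form D1 89 at offsets 10–11.
U+10314 → 4-byte form F0 90 8C 94 at offsets 12–15.
U+024D → 2-byte form C9 8D at offsets 16–17.
Offset 16 falls in char 7's range; it's byte 1 of C9 8D = 0xC9.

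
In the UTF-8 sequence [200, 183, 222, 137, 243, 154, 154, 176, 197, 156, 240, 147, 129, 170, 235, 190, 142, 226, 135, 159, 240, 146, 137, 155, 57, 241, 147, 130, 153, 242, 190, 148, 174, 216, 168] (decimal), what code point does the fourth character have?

U+015C

Offset 0: leading byte 0xC8 = 11001000 → 2-byte char #1 = C8 B7.
Offset 2: leading byte 0xDE = 11011110 → 2-byte char #2 = DE 89.
Offset 4: leading byte 0xF3 = 11110011 → 4-byte char #3 = F3 9A 9A B0.
Offset 8: leading byte 0xC5 = 11000101 → 2-byte char #4 = C5 9C.
Leading byte 0xC5 = 11000101 matches 110xxxxx → 2-byte sequence.
Byte 1: 0xC5 = 11000101, payload 00101 (5 bits).
Byte 2: 0x9C = 10011100 (10xxxxxx ✓), payload 011100.
Concatenate: 00101011100 = 0x15C (11 bits → U+015C).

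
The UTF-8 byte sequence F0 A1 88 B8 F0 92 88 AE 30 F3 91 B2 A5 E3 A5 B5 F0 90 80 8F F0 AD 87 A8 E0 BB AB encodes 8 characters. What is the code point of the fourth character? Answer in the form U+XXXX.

Offset 0: leading byte 0xF0 = 11110000 → 4-byte char #1 = F0 A1 88 B8.
Offset 4: leading byte 0xF0 = 11110000 → 4-byte char #2 = F0 92 88 AE.
Offset 8: leading byte 0x30 = 00110000 → 1-byte char #3 = 30.
Offset 9: leading byte 0xF3 = 11110011 → 4-byte char #4 = F3 91 B2 A5.
Leading byte 0xF3 = 11110011 matches 11110xxx → 4-byte sequence.
Byte 1: 0xF3 = 11110011, payload 011 (3 bits).
Byte 2: 0x91 = 10010001 (10xxxxxx ✓), payload 010001.
Byte 3: 0xB2 = 10110010 (10xxxxxx ✓), payload 110010.
Byte 4: 0xA5 = 10100101 (10xxxxxx ✓), payload 100101.
Concatenate: 011010001110010100101 = 0xD1CA5 (21 bits → U+D1CA5).

U+D1CA5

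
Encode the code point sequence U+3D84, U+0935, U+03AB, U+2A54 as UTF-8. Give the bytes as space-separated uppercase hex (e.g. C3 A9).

E3 B6 84 E0 A4 B5 CE AB E2 A9 94

U+3D84: 3-byte form → E3 B6 84.
U+0935: 3-byte form → E0 A4 B5.
U+03AB: 2-byte form → CE AB.
U+2A54: 3-byte form → E2 A9 94.
Concatenated (11 bytes): E3 B6 84 E0 A4 B5 CE AB E2 A9 94.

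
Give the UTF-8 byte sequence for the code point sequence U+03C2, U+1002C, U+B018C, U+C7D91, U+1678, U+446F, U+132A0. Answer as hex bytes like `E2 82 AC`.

U+03C2: 2-byte form → CF 82.
U+1002C: 4-byte form → F0 90 80 AC.
U+B018C: 4-byte form → F2 B0 86 8C.
U+C7D91: 4-byte form → F3 87 B6 91.
U+1678: 3-byte form → E1 99 B8.
U+446F: 3-byte form → E4 91 AF.
U+132A0: 4-byte form → F0 93 8A A0.
Concatenated (24 bytes): CF 82 F0 90 80 AC F2 B0 86 8C F3 87 B6 91 E1 99 B8 E4 91 AF F0 93 8A A0.

CF 82 F0 90 80 AC F2 B0 86 8C F3 87 B6 91 E1 99 B8 E4 91 AF F0 93 8A A0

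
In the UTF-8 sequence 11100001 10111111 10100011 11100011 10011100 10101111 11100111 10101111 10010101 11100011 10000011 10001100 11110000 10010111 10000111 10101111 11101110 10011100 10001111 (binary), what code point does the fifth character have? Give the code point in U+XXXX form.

Offset 0: leading byte 0xE1 = 11100001 → 3-byte char #1 = E1 BF A3.
Offset 3: leading byte 0xE3 = 11100011 → 3-byte char #2 = E3 9C AF.
Offset 6: leading byte 0xE7 = 11100111 → 3-byte char #3 = E7 AF 95.
Offset 9: leading byte 0xE3 = 11100011 → 3-byte char #4 = E3 83 8C.
Offset 12: leading byte 0xF0 = 11110000 → 4-byte char #5 = F0 97 87 AF.
Leading byte 0xF0 = 11110000 matches 11110xxx → 4-byte sequence.
Byte 1: 0xF0 = 11110000, payload 000 (3 bits).
Byte 2: 0x97 = 10010111 (10xxxxxx ✓), payload 010111.
Byte 3: 0x87 = 10000111 (10xxxxxx ✓), payload 000111.
Byte 4: 0xAF = 10101111 (10xxxxxx ✓), payload 101111.
Concatenate: 000010111000111101111 = 0x171EF (21 bits → U+171EF).

U+171EF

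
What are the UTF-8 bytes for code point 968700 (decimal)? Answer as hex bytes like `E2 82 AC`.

F3 AC 9F BC

U+EC7FC = 0xEC7FC = 968700 decimal. In range U+10000–U+10FFFF → 4-byte form: 11110xxx 10xxxxxx 10xxxxxx 10xxxxxx.
Binary (21 bits): 011101100011111111100.
Split 3+6+6+6: 011 | 101100 | 011111 | 111100.
Byte 1: 11110011 = 0xF3.
Byte 2: 10101100 = 0xAC.
Byte 3: 10011111 = 0x9F.
Byte 4: 10111100 = 0xBC.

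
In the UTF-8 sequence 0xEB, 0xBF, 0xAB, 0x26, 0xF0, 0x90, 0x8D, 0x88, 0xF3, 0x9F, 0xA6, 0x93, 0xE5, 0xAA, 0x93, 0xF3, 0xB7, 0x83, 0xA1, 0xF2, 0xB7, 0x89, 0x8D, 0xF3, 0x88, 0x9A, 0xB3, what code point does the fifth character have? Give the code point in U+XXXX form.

U+5A93

Offset 0: leading byte 0xEB = 11101011 → 3-byte char #1 = EB BF AB.
Offset 3: leading byte 0x26 = 00100110 → 1-byte char #2 = 26.
Offset 4: leading byte 0xF0 = 11110000 → 4-byte char #3 = F0 90 8D 88.
Offset 8: leading byte 0xF3 = 11110011 → 4-byte char #4 = F3 9F A6 93.
Offset 12: leading byte 0xE5 = 11100101 → 3-byte char #5 = E5 AA 93.
Leading byte 0xE5 = 11100101 matches 1110xxxx → 3-byte sequence.
Byte 1: 0xE5 = 11100101, payload 0101 (4 bits).
Byte 2: 0xAA = 10101010 (10xxxxxx ✓), payload 101010.
Byte 3: 0x93 = 10010011 (10xxxxxx ✓), payload 010011.
Concatenate: 0101101010010011 = 0x5A93 (16 bits → U+5A93).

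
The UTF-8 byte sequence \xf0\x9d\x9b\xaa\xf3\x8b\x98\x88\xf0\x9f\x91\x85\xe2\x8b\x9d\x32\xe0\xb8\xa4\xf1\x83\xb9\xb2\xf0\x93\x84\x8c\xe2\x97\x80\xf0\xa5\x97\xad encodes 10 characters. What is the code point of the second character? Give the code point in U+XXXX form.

Offset 0: leading byte 0xF0 = 11110000 → 4-byte char #1 = F0 9D 9B AA.
Offset 4: leading byte 0xF3 = 11110011 → 4-byte char #2 = F3 8B 98 88.
Leading byte 0xF3 = 11110011 matches 11110xxx → 4-byte sequence.
Byte 1: 0xF3 = 11110011, payload 011 (3 bits).
Byte 2: 0x8B = 10001011 (10xxxxxx ✓), payload 001011.
Byte 3: 0x98 = 10011000 (10xxxxxx ✓), payload 011000.
Byte 4: 0x88 = 10001000 (10xxxxxx ✓), payload 001000.
Concatenate: 011001011011000001000 = 0xCB608 (21 bits → U+CB608).

U+CB608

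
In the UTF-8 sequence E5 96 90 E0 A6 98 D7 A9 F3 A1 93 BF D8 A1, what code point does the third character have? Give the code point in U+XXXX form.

U+05E9

Offset 0: leading byte 0xE5 = 11100101 → 3-byte char #1 = E5 96 90.
Offset 3: leading byte 0xE0 = 11100000 → 3-byte char #2 = E0 A6 98.
Offset 6: leading byte 0xD7 = 11010111 → 2-byte char #3 = D7 A9.
Leading byte 0xD7 = 11010111 matches 110xxxxx → 2-byte sequence.
Byte 1: 0xD7 = 11010111, payload 10111 (5 bits).
Byte 2: 0xA9 = 10101001 (10xxxxxx ✓), payload 101001.
Concatenate: 10111101001 = 0x5E9 (11 bits → U+05E9).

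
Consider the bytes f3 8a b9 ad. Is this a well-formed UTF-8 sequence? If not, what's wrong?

Leading byte 0xF3 = 11110011 → 4-byte form.
Continuation bytes 0x8A=10001010, 0xB9=10111001, 0xAD=10101101 all match 10xxxxxx.
Decoded value 0xCAE6D is ≥ 0x10000 (shortest form) and not a surrogate.

valid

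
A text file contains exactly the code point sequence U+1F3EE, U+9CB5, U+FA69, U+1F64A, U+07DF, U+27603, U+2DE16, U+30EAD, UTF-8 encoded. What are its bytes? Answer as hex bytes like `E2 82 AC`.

U+1F3EE: 4-byte form → F0 9F 8F AE.
U+9CB5: 3-byte form → E9 B2 B5.
U+FA69: 3-byte form → EF A9 A9.
U+1F64A: 4-byte form → F0 9F 99 8A.
U+07DF: 2-byte form → DF 9F.
U+27603: 4-byte form → F0 A7 98 83.
U+2DE16: 4-byte form → F0 AD B8 96.
U+30EAD: 4-byte form → F0 B0 BA AD.
Concatenated (28 bytes): F0 9F 8F AE E9 B2 B5 EF A9 A9 F0 9F 99 8A DF 9F F0 A7 98 83 F0 AD B8 96 F0 B0 BA AD.

F0 9F 8F AE E9 B2 B5 EF A9 A9 F0 9F 99 8A DF 9F F0 A7 98 83 F0 AD B8 96 F0 B0 BA AD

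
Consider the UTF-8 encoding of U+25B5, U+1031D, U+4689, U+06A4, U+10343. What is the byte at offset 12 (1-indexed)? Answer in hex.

1-indexed offset 12 is 0-indexed offset 11.
U+25B5 → 3-byte form E2 96 B5 at offsets 0–2.
U+1031D → 4-byte form F0 90 8C 9D at offsets 3–6.
U+4689 → 3-byte form E4 9A 89 at offsets 7–9.
U+06A4 → 2-byte form DA A4 at offsets 10–11.
Offset 11 falls in char 4's range; it's byte 2 of DA A4 = 0xA4.

0xA4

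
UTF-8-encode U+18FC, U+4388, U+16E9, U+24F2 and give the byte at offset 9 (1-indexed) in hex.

0xA9

1-indexed offset 9 is 0-indexed offset 8.
U+18FC → 3-byte form E1 A3 BC at offsets 0–2.
U+4388 → 3-byte form E4 8E 88 at offsets 3–5.
U+16E9 → 3-byte form E1 9B A9 at offsets 6–8.
Offset 8 falls in char 3's range; it's byte 3 of E1 9B A9 = 0xA9.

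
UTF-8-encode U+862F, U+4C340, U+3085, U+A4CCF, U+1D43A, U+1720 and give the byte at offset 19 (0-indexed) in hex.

0x9C

U+862F → 3-byte form E8 98 AF at offsets 0–2.
U+4C340 → 4-byte form F1 8C 8D 80 at offsets 3–6.
U+3085 → 3-byte form E3 82 85 at offsets 7–9.
U+A4CCF → 4-byte form F2 A4 B3 8F at offsets 10–13.
U+1D43A → 4-byte form F0 9D 90 BA at offsets 14–17.
U+1720 → 3-byte form E1 9C A0 at offsets 18–20.
Offset 19 falls in char 6's range; it's byte 2 of E1 9C A0 = 0x9C.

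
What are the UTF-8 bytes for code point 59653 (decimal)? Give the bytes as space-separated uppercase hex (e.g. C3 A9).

EE A4 85

U+E905 = 0xE905 = 59653 decimal. In range U+0800–U+FFFF → 3-byte form: 1110xxxx 10xxxxxx 10xxxxxx.
Binary (16 bits): 1110100100000101.
Split 4+6+6: 1110 | 100100 | 000101.
Byte 1: 11101110 = 0xEE.
Byte 2: 10100100 = 0xA4.
Byte 3: 10000101 = 0x85.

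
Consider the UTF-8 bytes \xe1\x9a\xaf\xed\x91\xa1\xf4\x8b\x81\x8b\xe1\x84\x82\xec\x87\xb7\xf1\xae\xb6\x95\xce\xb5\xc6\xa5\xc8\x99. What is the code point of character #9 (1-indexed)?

U+0219

Offset 0: leading byte 0xE1 = 11100001 → 3-byte char #1 = E1 9A AF.
Offset 3: leading byte 0xED = 11101101 → 3-byte char #2 = ED 91 A1.
Offset 6: leading byte 0xF4 = 11110100 → 4-byte char #3 = F4 8B 81 8B.
Offset 10: leading byte 0xE1 = 11100001 → 3-byte char #4 = E1 84 82.
Offset 13: leading byte 0xEC = 11101100 → 3-byte char #5 = EC 87 B7.
Offset 16: leading byte 0xF1 = 11110001 → 4-byte char #6 = F1 AE B6 95.
Offset 20: leading byte 0xCE = 11001110 → 2-byte char #7 = CE B5.
Offset 22: leading byte 0xC6 = 11000110 → 2-byte char #8 = C6 A5.
Offset 24: leading byte 0xC8 = 11001000 → 2-byte char #9 = C8 99.
Leading byte 0xC8 = 11001000 matches 110xxxxx → 2-byte sequence.
Byte 1: 0xC8 = 11001000, payload 01000 (5 bits).
Byte 2: 0x99 = 10011001 (10xxxxxx ✓), payload 011001.
Concatenate: 01000011001 = 0x219 (11 bits → U+0219).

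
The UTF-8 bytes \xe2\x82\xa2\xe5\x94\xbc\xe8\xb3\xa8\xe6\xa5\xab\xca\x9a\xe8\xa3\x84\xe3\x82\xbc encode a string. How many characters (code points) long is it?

Byte at offset 0: 0xE2 = 11100010 → 3-byte char (#1). Advance 3.
Byte at offset 3: 0xE5 = 11100101 → 3-byte char (#2). Advance 3.
Byte at offset 6: 0xE8 = 11101000 → 3-byte char (#3). Advance 3.
Byte at offset 9: 0xE6 = 11100110 → 3-byte char (#4). Advance 3.
Byte at offset 12: 0xCA = 11001010 → 2-byte char (#5). Advance 2.
Byte at offset 14: 0xE8 = 11101000 → 3-byte char (#6). Advance 3.
Byte at offset 17: 0xE3 = 11100011 → 3-byte char (#7). Advance 3.
Reached end at offset 20 after 7 code points.

7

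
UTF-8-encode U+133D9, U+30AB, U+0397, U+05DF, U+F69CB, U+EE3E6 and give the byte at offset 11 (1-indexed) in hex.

0x9F

1-indexed offset 11 is 0-indexed offset 10.
U+133D9 → 4-byte form F0 93 8F 99 at offsets 0–3.
U+30AB → 3-byte form E3 82 AB at offsets 4–6.
U+0397 → 2-byte form CE 97 at offsets 7–8.
U+05DF → 2-byte form D7 9F at offsets 9–10.
Offset 10 falls in char 4's range; it's byte 2 of D7 9F = 0x9F.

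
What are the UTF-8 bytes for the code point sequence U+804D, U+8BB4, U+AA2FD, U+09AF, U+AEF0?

E8 81 8D E8 AE B4 F2 AA 8B BD E0 A6 AF EA BB B0

U+804D: 3-byte form → E8 81 8D.
U+8BB4: 3-byte form → E8 AE B4.
U+AA2FD: 4-byte form → F2 AA 8B BD.
U+09AF: 3-byte form → E0 A6 AF.
U+AEF0: 3-byte form → EA BB B0.
Concatenated (16 bytes): E8 81 8D E8 AE B4 F2 AA 8B BD E0 A6 AF EA BB B0.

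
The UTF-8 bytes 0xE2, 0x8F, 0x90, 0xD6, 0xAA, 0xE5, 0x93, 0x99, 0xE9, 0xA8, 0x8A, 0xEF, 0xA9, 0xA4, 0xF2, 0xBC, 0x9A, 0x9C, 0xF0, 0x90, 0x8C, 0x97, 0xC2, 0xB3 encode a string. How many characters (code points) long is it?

Byte at offset 0: 0xE2 = 11100010 → 3-byte char (#1). Advance 3.
Byte at offset 3: 0xD6 = 11010110 → 2-byte char (#2). Advance 2.
Byte at offset 5: 0xE5 = 11100101 → 3-byte char (#3). Advance 3.
Byte at offset 8: 0xE9 = 11101001 → 3-byte char (#4). Advance 3.
Byte at offset 11: 0xEF = 11101111 → 3-byte char (#5). Advance 3.
Byte at offset 14: 0xF2 = 11110010 → 4-byte char (#6). Advance 4.
Byte at offset 18: 0xF0 = 11110000 → 4-byte char (#7). Advance 4.
Byte at offset 22: 0xC2 = 11000010 → 2-byte char (#8). Advance 2.
Reached end at offset 24 after 8 code points.

8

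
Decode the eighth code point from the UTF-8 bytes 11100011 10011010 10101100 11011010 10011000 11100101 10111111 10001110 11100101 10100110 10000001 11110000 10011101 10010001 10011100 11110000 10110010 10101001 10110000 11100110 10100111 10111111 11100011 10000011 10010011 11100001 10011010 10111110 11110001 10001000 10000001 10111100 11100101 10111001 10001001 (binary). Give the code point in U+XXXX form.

U+30D3

Offset 0: leading byte 0xE3 = 11100011 → 3-byte char #1 = E3 9A AC.
Offset 3: leading byte 0xDA = 11011010 → 2-byte char #2 = DA 98.
Offset 5: leading byte 0xE5 = 11100101 → 3-byte char #3 = E5 BF 8E.
Offset 8: leading byte 0xE5 = 11100101 → 3-byte char #4 = E5 A6 81.
Offset 11: leading byte 0xF0 = 11110000 → 4-byte char #5 = F0 9D 91 9C.
Offset 15: leading byte 0xF0 = 11110000 → 4-byte char #6 = F0 B2 A9 B0.
Offset 19: leading byte 0xE6 = 11100110 → 3-byte char #7 = E6 A7 BF.
Offset 22: leading byte 0xE3 = 11100011 → 3-byte char #8 = E3 83 93.
Leading byte 0xE3 = 11100011 matches 1110xxxx → 3-byte sequence.
Byte 1: 0xE3 = 11100011, payload 0011 (4 bits).
Byte 2: 0x83 = 10000011 (10xxxxxx ✓), payload 000011.
Byte 3: 0x93 = 10010011 (10xxxxxx ✓), payload 010011.
Concatenate: 0011000011010011 = 0x30D3 (16 bits → U+30D3).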